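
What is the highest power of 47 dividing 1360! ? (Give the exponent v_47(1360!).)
v_47(1360!) = 28

Legendre's formula: v_p(n!) = Σ_{k ≥ 1} ⌊n / p^k⌋. For p = 47, n = 1360, the terms are:
  ⌊1360/47^1⌋ = ⌊1360/47⌋ = 28
(the next term ⌊1360/47^2⌋ = 0, terminating the sum). Summing: v_47(1360!) = 28 = 28.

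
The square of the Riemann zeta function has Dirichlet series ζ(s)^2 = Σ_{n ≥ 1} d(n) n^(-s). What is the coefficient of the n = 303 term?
d(303) = 4

ζ(s)^2 = (Σ 1/m^s)(Σ 1/k^s). The coefficient of 1/n^s in the product is the number of ordered pairs (m, k) with mk = n, which equals d(n). For n = 303, divisors are [1, 3, 101, 303], so d(303) = 4.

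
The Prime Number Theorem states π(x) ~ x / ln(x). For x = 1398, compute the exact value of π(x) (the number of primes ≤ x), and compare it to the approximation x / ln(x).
π(1398) = 221;  x/ln(x) ≈ 193.02;  relative error ≈ 12.66%.

Directly count primes up to 1398: π(1398) = 221. The PNT approximation gives 1398/ln(1398) ≈ 1398/7.24280 ≈ 193.02. Relative error (π(x) − x/ln(x)) / π(x) ≈ 12.66%; the approximation is known to undercount slightly (Li(x) is a better estimate).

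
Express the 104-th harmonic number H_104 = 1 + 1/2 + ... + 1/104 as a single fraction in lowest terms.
H_104 = 151628729214843927768244125436857365638449733/29012042540587955997705808574162155756055616

Direct summation: H_104 = 1 + 1/2 + ... + 1/104. The least common denominator is lcm(1, ..., 104) = 725301063514698899942645214354053893901390400; over this denominator the numerator is 725301063514698899942645214354053893901390400 + 362650531757349449971322607177026946950695200 + 241767021171566299980881738118017964633796800 + 181325265878674724985661303588513473475347600 + 145060212702939779988529042870810778780278080 + 120883510585783149990440869059008982316898400 + 103614437644956985706092173479150556271627200 + 90662632939337362492830651794256736737673800 + 80589007057188766660293912706005988211265600 + 72530106351469889994264521435405389390139040 + 65936460319518081812967746759459444900126400 + 60441755292891574995220434529504491158449200 + 55792389501130684610972708796465684146260800 + 51807218822478492853046086739575278135813600 + 48353404234313259996176347623603592926759360 + 45331316469668681246415325897128368368836900 + 42664768442041111761332071432591405523611200 + 40294503528594383330146956353002994105632800 + 38173740184984152628560274439687047047441600 + 36265053175734944997132260717702694695069520 + 34538145881652328568697391159716852090542400 + 32968230159759040906483873379729722450063200 + 31534828848465169562723704971915386691364800 + 30220877646445787497610217264752245579224600 + 29012042540587955997705808574162155756055616 + 27896194750565342305486354398232842073130400 + 26863002352396255553431304235335329403755200 + 25903609411239246426523043369787639067906800 + 25010381500506858618711903943243237720737600 + 24176702117156629998088173811801796463379680 + 23396808500474158062665974656582383674238400 + 22665658234834340623207662948564184184418450 + 21978820106506027270989248919819814966708800 + 21332384221020555880666035716295702761805600 + 20722887528991397141218434695830111254325440 + 20147251764297191665073478176501497052816400 + 19602731446343213511963384171731186321659200 + 19086870092492076314280137219843523523720800 + 18597463167043561536990902932155228048753600 + 18132526587867472498566130358851347347534760 + 17690269841821924388845005228147655948814400 + 17269072940826164284348695579858426045271200 + 16867466593365090696340586380326834741892800 + 16484115079879520453241936689864861225031600 + 16117801411437753332058782541201197642253120 + 15767414424232584781361852485957693345682400 + 15431937521589338296652025837320295614923200 + 15110438823222893748805108632376122789612300 + 14802062520708140815156024782735793753089600 + 14506021270293977998852904287081077878027808 + 14221589480680370587110690477530468507870400 + 13948097375282671152743177199116421036565200 + 13684925726692432074389532346302903658516800 + 13431501176198127776715652117667664701877600 + 13187292063903616362593549351891888980025280 + 12951804705619623213261521684893819533953400 + 12724580061661384209520091479895682349147200 + 12505190750253429309355951971621618860368800 + 12293238364655913558349918887356845659345600 + 12088351058578314999044086905900898231689840 + 11890181369093424589223692038591047441006400 + 11698404250237079031332987328291191837119200 + 11512715293884109522899130386572284030180800 + 11332829117417170311603831474282092092209225 + 11158477900226136922194541759293136829252160 + 10989410053253013635494624459909907483354400 + 10825389007682073133472316632150058117931200 + 10666192110510277940333017858147851380902800 + 10511609616155056520907901657305128897121600 + 10361443764495698570609217347915055627162720 + 10215507936826745069614721328930336533822400 + 10073625882148595832536739088250748526408200 + 9935631007050669862228016634987039642484800 + 9801365723171606755981692085865593160829600 + 9670680846862651999235269524720718585351872 + 9543435046246038157140068609921761761860400 + 9419494331359725973281106679922777842875200 + 9298731583521780768495451466077614024376800 + 9181026120439226581552471067772834100017600 + 9066263293933736249283065179425673673767380 + 8954334117465418517810434745111776467918400 + 8845134920910962194422502614073827974407200 + 8738567030297577107742713425952456553028800 + 8634536470413082142174347789929213022635600 + 8532953688408222352266414286518281104722240 + 8433733296682545348170293190163417370946400 + 8336793833502286206237301314414412573579200 + 8242057539939760226620968344932430612515800 + 8149450151850549437557811397236560605633600 + 8058900705718876666029391270600598821126560 + 7970341357304383515853244113780812020894400 + 7883707212116292390680926242978846672841200 + 7798936166824719354221991552194127891412800 + 7715968760794669148326012918660147807461600 + 7634748036996830525712054887937409409488320 + 7555219411611446874402554316188061394806150 + 7477330551697926803532424890247978287643200 + 7401031260354070407578012391367896876544800 + 7326273368835342423663082973273271655569600 + 7253010635146988999426452143540538939013904 + 7181198648660385147946982320337167266350400 + 7110794740340185293555345238765234253935200 + 7041757898200960193617914702466542659236800 + 6974048687641335576371588599558210518282600 = 3790718230371098194206103135921434140961243325, so H_104 = 3790718230371098194206103135921434140961243325/725301063514698899942645214354053893901390400; reducing by gcd(3790718230371098194206103135921434140961243325, 725301063514698899942645214354053893901390400) = 25 gives 151628729214843927768244125436857365638449733/29012042540587955997705808574162155756055616 ≈ 5.22641. (The PNT-adjacent estimate ln(104) + γ ≈ 5.22161 matches within O(1/n).)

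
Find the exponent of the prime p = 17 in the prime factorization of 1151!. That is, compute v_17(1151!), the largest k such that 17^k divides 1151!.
v_17(1151!) = 70

Legendre's formula: v_p(n!) = Σ_{k ≥ 1} ⌊n / p^k⌋. For p = 17, n = 1151, the terms are:
  ⌊1151/17^1⌋ = ⌊1151/17⌋ = 67
  ⌊1151/17^2⌋ = ⌊1151/289⌋ = 3
(the next term ⌊1151/17^3⌋ = 0, terminating the sum). Summing: v_17(1151!) = 67 + 3 = 70.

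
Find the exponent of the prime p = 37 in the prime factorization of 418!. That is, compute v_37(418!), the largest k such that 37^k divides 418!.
v_37(418!) = 11

Legendre's formula: v_p(n!) = Σ_{k ≥ 1} ⌊n / p^k⌋. For p = 37, n = 418, the terms are:
  ⌊418/37^1⌋ = ⌊418/37⌋ = 11
(the next term ⌊418/37^2⌋ = 0, terminating the sum). Summing: v_37(418!) = 11 = 11.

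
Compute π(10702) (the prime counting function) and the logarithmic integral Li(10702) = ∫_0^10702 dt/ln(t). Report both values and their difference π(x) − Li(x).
π(10702) = 1304;  Li(10702) ≈ 1322.07;  π(x) − Li(x) ≈ -18.07.

Direct count of primes ≤ 10702 gives π(10702) = 1304. Numerical evaluation of the logarithmic integral gives Li(10702) ≈ 1322.07. The difference π(x) − Li(x) ≈ -18.07 is typically negative for small/moderate x (Li(x) overestimates), though Littlewood's theorem shows this sign changes infinitely often.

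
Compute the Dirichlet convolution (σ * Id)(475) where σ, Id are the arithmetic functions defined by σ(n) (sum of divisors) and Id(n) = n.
(σ * Id)(475) = 3354

Divisors of 475: [1, 5, 19, 25, 95, 475]. For each d | 475:
  d = 1: σ(1) · Id(475/1) = 1 · 475 = 475
  d = 5: σ(5) · Id(475/5) = 6 · 95 = 570
  d = 19: σ(19) · Id(475/19) = 20 · 25 = 500
  d = 25: σ(25) · Id(475/25) = 31 · 19 = 589
  d = 95: σ(95) · Id(475/95) = 120 · 5 = 600
  d = 475: σ(475) · Id(475/475) = 620 · 1 = 620
Summing: (σ * Id)(475) = 475 + 570 + 500 + 589 + 600 + 620 = 3354.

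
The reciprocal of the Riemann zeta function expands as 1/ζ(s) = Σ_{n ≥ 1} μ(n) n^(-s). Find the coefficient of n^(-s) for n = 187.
μ(187) = 1

Factor n = 187 = 11 · 17. μ(n) = 0 if any exponent ≥ 2 (not squarefree); otherwise μ(n) = (−1)^{ω(n)} where ω(n) is the number of distinct prime factors. Applying: μ(187) = 1.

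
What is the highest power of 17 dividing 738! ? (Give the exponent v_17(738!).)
v_17(738!) = 45

Legendre's formula: v_p(n!) = Σ_{k ≥ 1} ⌊n / p^k⌋. For p = 17, n = 738, the terms are:
  ⌊738/17^1⌋ = ⌊738/17⌋ = 43
  ⌊738/17^2⌋ = ⌊738/289⌋ = 2
(the next term ⌊738/17^3⌋ = 0, terminating the sum). Summing: v_17(738!) = 43 + 2 = 45.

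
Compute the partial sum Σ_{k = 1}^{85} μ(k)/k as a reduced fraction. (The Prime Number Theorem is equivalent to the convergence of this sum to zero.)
Σ μ(k)/k = -594294471063948716523503740771/44510752614879308559270669665465

Values of μ(k) for 1 ≤ k ≤ 85: μ(1) = 1, μ(2) = -1, μ(3) = -1, μ(5) = -1, μ(6) = 1, μ(7) = -1, μ(10) = 1, μ(11) = -1, μ(13) = -1, μ(14) = 1, μ(15) = 1, μ(17) = -1, μ(19) = -1, μ(21) = 1, μ(22) = 1, μ(23) = -1, μ(26) = 1, μ(29) = -1, μ(30) = -1, μ(31) = -1, μ(33) = 1, μ(34) = 1, μ(35) = 1, μ(37) = -1, μ(38) = 1, μ(39) = 1, μ(41) = -1, μ(42) = -1, μ(43) = -1, μ(46) = 1, μ(47) = -1, μ(51) = 1, μ(53) = -1, μ(55) = 1, μ(57) = 1, μ(58) = 1, μ(59) = -1, μ(61) = -1, μ(62) = 1, μ(65) = 1, μ(66) = -1, μ(67) = -1, μ(69) = 1, μ(70) = -1, μ(71) = -1, μ(73) = -1, μ(74) = 1, μ(77) = 1, μ(78) = -1, μ(79) = -1, μ(82) = 1, μ(83) = -1, μ(85) = 1, with μ = 0 on non-squarefree integers. Summing μ(k)/k for k where μ(k) ≠ 0 gives -594294471063948716523503740771/44510752614879308559270669665465 ≈ -0.0134. (PNT ⟺ this sum → 0 as n → ∞.)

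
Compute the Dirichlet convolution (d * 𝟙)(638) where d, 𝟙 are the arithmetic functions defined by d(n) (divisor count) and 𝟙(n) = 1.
(d * 𝟙)(638) = 27

Divisors of 638: [1, 2, 11, 22, 29, 58, 319, 638]. For each d | 638:
  d = 1: d(1) · 𝟙(638/1) = 1 · 1 = 1
  d = 2: d(2) · 𝟙(638/2) = 2 · 1 = 2
  d = 11: d(11) · 𝟙(638/11) = 2 · 1 = 2
  d = 22: d(22) · 𝟙(638/22) = 4 · 1 = 4
  d = 29: d(29) · 𝟙(638/29) = 2 · 1 = 2
  d = 58: d(58) · 𝟙(638/58) = 4 · 1 = 4
  d = 319: d(319) · 𝟙(638/319) = 4 · 1 = 4
  d = 638: d(638) · 𝟙(638/638) = 8 · 1 = 8
Summing: (d * 𝟙)(638) = 1 + 2 + 2 + 4 + 2 + 4 + 4 + 8 = 27.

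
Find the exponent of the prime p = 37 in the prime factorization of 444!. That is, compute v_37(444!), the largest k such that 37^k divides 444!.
v_37(444!) = 12

Legendre's formula: v_p(n!) = Σ_{k ≥ 1} ⌊n / p^k⌋. For p = 37, n = 444, the terms are:
  ⌊444/37^1⌋ = ⌊444/37⌋ = 12
(the next term ⌊444/37^2⌋ = 0, terminating the sum). Summing: v_37(444!) = 12 = 12.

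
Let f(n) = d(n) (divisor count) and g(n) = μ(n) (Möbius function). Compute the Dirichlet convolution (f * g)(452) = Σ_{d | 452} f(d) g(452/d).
(d * μ)(452) = 1

Divisors of 452: [1, 2, 4, 113, 226, 452]. For each d | 452:
  d = 1: d(1) · μ(452/1) = 1 · 0 = 0
  d = 2: d(2) · μ(452/2) = 2 · 1 = 2
  d = 4: d(4) · μ(452/4) = 3 · -1 = -3
  d = 113: d(113) · μ(452/113) = 2 · 0 = 0
  d = 226: d(226) · μ(452/226) = 4 · -1 = -4
  d = 452: d(452) · μ(452/452) = 6 · 1 = 6
Summing: (d * μ)(452) = 0 + 2 + -3 + 0 + -4 + 6 = 1.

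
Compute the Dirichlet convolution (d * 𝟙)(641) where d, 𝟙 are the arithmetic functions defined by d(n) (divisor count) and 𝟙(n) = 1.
(d * 𝟙)(641) = 3

Divisors of 641: [1, 641]. For each d | 641:
  d = 1: d(1) · 𝟙(641/1) = 1 · 1 = 1
  d = 641: d(641) · 𝟙(641/641) = 2 · 1 = 2
Summing: (d * 𝟙)(641) = 1 + 2 = 3.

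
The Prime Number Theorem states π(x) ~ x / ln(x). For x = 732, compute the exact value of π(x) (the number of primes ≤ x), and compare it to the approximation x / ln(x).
π(732) = 129;  x/ln(x) ≈ 110.98;  relative error ≈ 13.97%.

Directly count primes up to 732: π(732) = 129. The PNT approximation gives 732/ln(732) ≈ 732/6.59578 ≈ 110.98. Relative error (π(x) − x/ln(x)) / π(x) ≈ 13.97%; the approximation is known to undercount slightly (Li(x) is a better estimate).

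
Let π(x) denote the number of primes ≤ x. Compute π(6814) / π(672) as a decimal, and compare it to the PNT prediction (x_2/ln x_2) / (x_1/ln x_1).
π(6814)/π(672) = 876/121 ≈ 7.2397;  PNT prediction ≈ 7.4788.

π(672) = 121 and π(6814) = 876, so π(6814)/π(672) ≈ 7.2397. The PNT-predicted ratio is (6814/ln(6814)) / (672/ln(672)) ≈ 7.4788. The two agree to within a few percent, as expected.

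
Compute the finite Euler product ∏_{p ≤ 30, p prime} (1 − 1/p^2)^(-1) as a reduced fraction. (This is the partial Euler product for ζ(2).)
∏ = 86285158710179/52836150804480

The primes p ≤ 30 are [2, 3, 5, 7, 11, 13, 17, 19, 23, 29]. For each prime, (1 − 1/p^2)^(-1) = p^2 / (p^2 − 1). The product is (1 − 1/2^2)^(-1), (1 − 1/3^2)^(-1), (1 − 1/5^2)^(-1), (1 − 1/7^2)^(-1), (1 − 1/11^2)^(-1), (1 − 1/13^2)^(-1), (1 − 1/17^2)^(-1), (1 − 1/19^2)^(-1), (1 − 1/23^2)^(-1), (1 − 1/29^2)^(-1) = ∏ p^2 / (p^2 − 1) = 86285158710179/52836150804480.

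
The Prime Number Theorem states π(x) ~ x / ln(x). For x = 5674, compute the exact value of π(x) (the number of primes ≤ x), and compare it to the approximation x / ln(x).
π(5674) = 747;  x/ln(x) ≈ 656.44;  relative error ≈ 12.12%.

Directly count primes up to 5674: π(5674) = 747. The PNT approximation gives 5674/ln(5674) ≈ 5674/8.64365 ≈ 656.44. Relative error (π(x) − x/ln(x)) / π(x) ≈ 12.12%; the approximation is known to undercount slightly (Li(x) is a better estimate).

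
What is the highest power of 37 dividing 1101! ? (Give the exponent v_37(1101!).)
v_37(1101!) = 29

Legendre's formula: v_p(n!) = Σ_{k ≥ 1} ⌊n / p^k⌋. For p = 37, n = 1101, the terms are:
  ⌊1101/37^1⌋ = ⌊1101/37⌋ = 29
(the next term ⌊1101/37^2⌋ = 0, terminating the sum). Summing: v_37(1101!) = 29 = 29.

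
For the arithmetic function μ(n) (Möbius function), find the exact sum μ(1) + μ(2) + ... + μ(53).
Σ_{n ≤ 53} μ(n) = -3

Compute μ(n) for each 1 ≤ n ≤ 53: μ(1) = 1, μ(2) = -1, μ(3) = -1, μ(4) = 0, μ(5) = -1, μ(6) = 1, μ(7) = -1, μ(8) = 0, μ(9) = 0, μ(10) = 1, μ(11) = -1, μ(12) = 0, μ(13) = -1, μ(14) = 1, μ(15) = 1, μ(16) = 0, μ(17) = -1, μ(18) = 0, μ(19) = -1, μ(20) = 0, μ(21) = 1, μ(22) = 1, μ(23) = -1, μ(24) = 0, μ(25) = 0, μ(26) = 1, μ(27) = 0, μ(28) = 0, μ(29) = -1, μ(30) = -1, μ(31) = -1, μ(32) = 0, μ(33) = 1, μ(34) = 1, μ(35) = 1, μ(36) = 0, μ(37) = -1, μ(38) = 1, μ(39) = 1, μ(40) = 0, μ(41) = -1, μ(42) = -1, μ(43) = -1, μ(44) = 0, μ(45) = 0, μ(46) = 1, μ(47) = -1, μ(48) = 0, μ(49) = 0, μ(50) = 0, μ(51) = 1, μ(52) = 0, μ(53) = -1. Summing all 53 values: -3. (Mertens function M(x) = Σ_{n ≤ x} μ(n); on average M(x) should be small (PNT ⟺ M(x) = o(x)).)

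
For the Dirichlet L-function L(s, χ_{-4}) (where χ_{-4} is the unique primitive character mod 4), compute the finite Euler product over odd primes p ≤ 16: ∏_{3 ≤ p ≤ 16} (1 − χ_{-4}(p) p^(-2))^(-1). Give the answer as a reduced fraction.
∏ = 143143/156160

The odd primes p ≤ 16 are [3, 5, 7, 11, 13]. For each, χ(p) = 1 if p ≡ 1 mod 4, χ(p) = −1 if p ≡ 3 mod 4. Taking (1 − χ(p)/p^2)^(-1) = p^2/(p^2 − χ(p)): (1 − (-1)/3^2)^(-1) · (1 − (1)/5^2)^(-1) · (1 − (-1)/7^2)^(-1) · (1 − (-1)/11^2)^(-1) · (1 − (1)/13^2)^(-1) = 143143/156160.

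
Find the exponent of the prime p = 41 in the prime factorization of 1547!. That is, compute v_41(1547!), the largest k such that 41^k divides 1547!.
v_41(1547!) = 37

Legendre's formula: v_p(n!) = Σ_{k ≥ 1} ⌊n / p^k⌋. For p = 41, n = 1547, the terms are:
  ⌊1547/41^1⌋ = ⌊1547/41⌋ = 37
(the next term ⌊1547/41^2⌋ = 0, terminating the sum). Summing: v_41(1547!) = 37 = 37.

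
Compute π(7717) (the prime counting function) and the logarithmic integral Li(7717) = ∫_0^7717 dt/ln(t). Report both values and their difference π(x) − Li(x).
π(7717) = 979;  Li(7717) ≈ 994.86;  π(x) − Li(x) ≈ -15.86.

Direct count of primes ≤ 7717 gives π(7717) = 979. Numerical evaluation of the logarithmic integral gives Li(7717) ≈ 994.86. The difference π(x) − Li(x) ≈ -15.86 is typically negative for small/moderate x (Li(x) overestimates), though Littlewood's theorem shows this sign changes infinitely often.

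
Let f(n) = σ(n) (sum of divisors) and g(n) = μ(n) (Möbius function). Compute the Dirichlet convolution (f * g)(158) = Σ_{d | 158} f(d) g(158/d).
(σ * μ)(158) = 158

Divisors of 158: [1, 2, 79, 158]. For each d | 158:
  d = 1: σ(1) · μ(158/1) = 1 · 1 = 1
  d = 2: σ(2) · μ(158/2) = 3 · -1 = -3
  d = 79: σ(79) · μ(158/79) = 80 · -1 = -80
  d = 158: σ(158) · μ(158/158) = 240 · 1 = 240
Summing: (σ * μ)(158) = 1 + -3 + -80 + 240 = 158.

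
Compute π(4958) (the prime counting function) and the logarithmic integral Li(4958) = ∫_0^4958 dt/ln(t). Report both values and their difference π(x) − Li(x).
π(4958) = 663;  Li(4958) ≈ 679.35;  π(x) − Li(x) ≈ -16.35.

Direct count of primes ≤ 4958 gives π(4958) = 663. Numerical evaluation of the logarithmic integral gives Li(4958) ≈ 679.35. The difference π(x) − Li(x) ≈ -16.35 is typically negative for small/moderate x (Li(x) overestimates), though Littlewood's theorem shows this sign changes infinitely often.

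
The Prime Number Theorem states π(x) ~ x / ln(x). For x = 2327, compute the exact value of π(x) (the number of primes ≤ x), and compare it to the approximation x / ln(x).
π(2327) = 344;  x/ln(x) ≈ 300.17;  relative error ≈ 12.74%.

Directly count primes up to 2327: π(2327) = 344. The PNT approximation gives 2327/ln(2327) ≈ 2327/7.75234 ≈ 300.17. Relative error (π(x) − x/ln(x)) / π(x) ≈ 12.74%; the approximation is known to undercount slightly (Li(x) is a better estimate).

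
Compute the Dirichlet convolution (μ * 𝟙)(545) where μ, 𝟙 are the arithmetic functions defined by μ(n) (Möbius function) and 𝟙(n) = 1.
(μ * 𝟙)(545) = 0

Divisors of 545: [1, 5, 109, 545]. For each d | 545:
  d = 1: μ(1) · 𝟙(545/1) = 1 · 1 = 1
  d = 5: μ(5) · 𝟙(545/5) = -1 · 1 = -1
  d = 109: μ(109) · 𝟙(545/109) = -1 · 1 = -1
  d = 545: μ(545) · 𝟙(545/545) = 1 · 1 = 1
Summing: (μ * 𝟙)(545) = 1 + -1 + -1 + 1 = 0.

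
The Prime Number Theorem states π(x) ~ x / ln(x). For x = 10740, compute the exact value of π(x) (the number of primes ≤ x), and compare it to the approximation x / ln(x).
π(10740) = 1310;  x/ln(x) ≈ 1157.11;  relative error ≈ 11.67%.

Directly count primes up to 10740: π(10740) = 1310. The PNT approximation gives 10740/ln(10740) ≈ 10740/9.28173 ≈ 1157.11. Relative error (π(x) − x/ln(x)) / π(x) ≈ 11.67%; the approximation is known to undercount slightly (Li(x) is a better estimate).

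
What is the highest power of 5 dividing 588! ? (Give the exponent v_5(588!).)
v_5(588!) = 144

Legendre's formula: v_p(n!) = Σ_{k ≥ 1} ⌊n / p^k⌋. For p = 5, n = 588, the terms are:
  ⌊588/5^1⌋ = ⌊588/5⌋ = 117
  ⌊588/5^2⌋ = ⌊588/25⌋ = 23
  ⌊588/5^3⌋ = ⌊588/125⌋ = 4
(the next term ⌊588/5^4⌋ = 0, terminating the sum). Summing: v_5(588!) = 117 + 23 + 4 = 144.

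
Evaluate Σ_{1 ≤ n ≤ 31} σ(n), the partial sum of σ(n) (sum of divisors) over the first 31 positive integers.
Σ_{n ≤ 31} σ(n) = 794

Compute σ(n) for each 1 ≤ n ≤ 31: σ(1) = 1, σ(2) = 3, σ(3) = 4, σ(4) = 7, σ(5) = 6, σ(6) = 12, σ(7) = 8, σ(8) = 15, σ(9) = 13, σ(10) = 18, σ(11) = 12, σ(12) = 28, σ(13) = 14, σ(14) = 24, σ(15) = 24, σ(16) = 31, σ(17) = 18, σ(18) = 39, σ(19) = 20, σ(20) = 42, σ(21) = 32, σ(22) = 36, σ(23) = 24, σ(24) = 60, σ(25) = 31, σ(26) = 42, σ(27) = 40, σ(28) = 56, σ(29) = 30, σ(30) = 72, σ(31) = 32. Summing all 31 values: 794. (Average order: Σ_{n ≤ x} σ(n) ~ (π²/12) x². For x = 31, (π²/12)·31² ≈ 790.39.)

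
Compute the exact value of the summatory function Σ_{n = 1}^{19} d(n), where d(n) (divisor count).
Σ_{n ≤ 19} d(n) = 60

Compute d(n) for each 1 ≤ n ≤ 19: d(1) = 1, d(2) = 2, d(3) = 2, d(4) = 3, d(5) = 2, d(6) = 4, d(7) = 2, d(8) = 4, d(9) = 3, d(10) = 4, d(11) = 2, d(12) = 6, d(13) = 2, d(14) = 4, d(15) = 4, d(16) = 5, d(17) = 2, d(18) = 6, d(19) = 2. Summing all 19 values: 60. (Dirichlet's divisor formula: Σ_{n ≤ x} d(n) = x ln(x) + (2γ − 1) x + O(√x). For x = 19, the asymptotic estimate is ≈ 58.88.)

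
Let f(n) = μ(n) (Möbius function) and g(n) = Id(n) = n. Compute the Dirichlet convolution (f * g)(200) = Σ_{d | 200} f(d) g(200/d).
(μ * Id)(200) = 80

Divisors of 200: [1, 2, 4, 5, 8, 10, 20, 25, 40, 50, 100, 200]. For each d | 200:
  d = 1: μ(1) · Id(200/1) = 1 · 200 = 200
  d = 2: μ(2) · Id(200/2) = -1 · 100 = -100
  d = 4: μ(4) · Id(200/4) = 0 · 50 = 0
  d = 5: μ(5) · Id(200/5) = -1 · 40 = -40
  d = 8: μ(8) · Id(200/8) = 0 · 25 = 0
  d = 10: μ(10) · Id(200/10) = 1 · 20 = 20
  d = 20: μ(20) · Id(200/20) = 0 · 10 = 0
  d = 25: μ(25) · Id(200/25) = 0 · 8 = 0
  d = 40: μ(40) · Id(200/40) = 0 · 5 = 0
  d = 50: μ(50) · Id(200/50) = 0 · 4 = 0
  d = 100: μ(100) · Id(200/100) = 0 · 2 = 0
  d = 200: μ(200) · Id(200/200) = 0 · 1 = 0
Summing: (μ * Id)(200) = 200 + -100 + 0 + -40 + 0 + 20 + 0 + 0 + 0 + 0 + 0 + 0 = 80.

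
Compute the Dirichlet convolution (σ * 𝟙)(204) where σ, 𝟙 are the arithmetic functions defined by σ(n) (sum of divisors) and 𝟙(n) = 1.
(σ * 𝟙)(204) = 1045

Divisors of 204: [1, 2, 3, 4, 6, 12, 17, 34, 51, 68, 102, 204]. For each d | 204:
  d = 1: σ(1) · 𝟙(204/1) = 1 · 1 = 1
  d = 2: σ(2) · 𝟙(204/2) = 3 · 1 = 3
  d = 3: σ(3) · 𝟙(204/3) = 4 · 1 = 4
  d = 4: σ(4) · 𝟙(204/4) = 7 · 1 = 7
  d = 6: σ(6) · 𝟙(204/6) = 12 · 1 = 12
  d = 12: σ(12) · 𝟙(204/12) = 28 · 1 = 28
  d = 17: σ(17) · 𝟙(204/17) = 18 · 1 = 18
  d = 34: σ(34) · 𝟙(204/34) = 54 · 1 = 54
  d = 51: σ(51) · 𝟙(204/51) = 72 · 1 = 72
  d = 68: σ(68) · 𝟙(204/68) = 126 · 1 = 126
  d = 102: σ(102) · 𝟙(204/102) = 216 · 1 = 216
  d = 204: σ(204) · 𝟙(204/204) = 504 · 1 = 504
Summing: (σ * 𝟙)(204) = 1 + 3 + 4 + 7 + 12 + 28 + 18 + 54 + 72 + 126 + 216 + 504 = 1045.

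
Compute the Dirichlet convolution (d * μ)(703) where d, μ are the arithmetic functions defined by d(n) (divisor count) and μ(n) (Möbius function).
(d * μ)(703) = 1

Divisors of 703: [1, 19, 37, 703]. For each d | 703:
  d = 1: d(1) · μ(703/1) = 1 · 1 = 1
  d = 19: d(19) · μ(703/19) = 2 · -1 = -2
  d = 37: d(37) · μ(703/37) = 2 · -1 = -2
  d = 703: d(703) · μ(703/703) = 4 · 1 = 4
Summing: (d * μ)(703) = 1 + -2 + -2 + 4 = 1.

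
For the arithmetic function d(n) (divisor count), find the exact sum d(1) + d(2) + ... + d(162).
Σ_{n ≤ 162} d(n) = 856

Compute d(n) for each 1 ≤ n ≤ 162: d(1) = 1, d(2) = 2, d(3) = 2, d(4) = 3, d(5) = 2, d(6) = 4, d(7) = 2, d(8) = 4, d(9) = 3, d(10) = 4, d(11) = 2, d(12) = 6, d(13) = 2, d(14) = 4, d(15) = 4, d(16) = 5, d(17) = 2, d(18) = 6, d(19) = 2, d(20) = 6, d(21) = 4, d(22) = 4, d(23) = 2, d(24) = 8, d(25) = 3, d(26) = 4, d(27) = 4, d(28) = 6, d(29) = 2, d(30) = 8, d(31) = 2, d(32) = 6, d(33) = 4, d(34) = 4, d(35) = 4, d(36) = 9, d(37) = 2, d(38) = 4, d(39) = 4, d(40) = 8, d(41) = 2, d(42) = 8, d(43) = 2, d(44) = 6, d(45) = 6, d(46) = 4, d(47) = 2, d(48) = 10, d(49) = 3, d(50) = 6, d(51) = 4, d(52) = 6, d(53) = 2, d(54) = 8, d(55) = 4, d(56) = 8, d(57) = 4, d(58) = 4, d(59) = 2, d(60) = 12, d(61) = 2, d(62) = 4, d(63) = 6, d(64) = 7, d(65) = 4, d(66) = 8, d(67) = 2, d(68) = 6, d(69) = 4, d(70) = 8, d(71) = 2, d(72) = 12, d(73) = 2, d(74) = 4, d(75) = 6, d(76) = 6, d(77) = 4, d(78) = 8, d(79) = 2, d(80) = 10, d(81) = 5, d(82) = 4, d(83) = 2, d(84) = 12, d(85) = 4, d(86) = 4, d(87) = 4, d(88) = 8, d(89) = 2, d(90) = 12, d(91) = 4, d(92) = 6, d(93) = 4, d(94) = 4, d(95) = 4, d(96) = 12, d(97) = 2, d(98) = 6, d(99) = 6, d(100) = 9, d(101) = 2, d(102) = 8, d(103) = 2, d(104) = 8, d(105) = 8, d(106) = 4, d(107) = 2, d(108) = 12, d(109) = 2, d(110) = 8, d(111) = 4, d(112) = 10, d(113) = 2, d(114) = 8, d(115) = 4, d(116) = 6, d(117) = 6, d(118) = 4, d(119) = 4, d(120) = 16, d(121) = 3, d(122) = 4, d(123) = 4, d(124) = 6, d(125) = 4, d(126) = 12, d(127) = 2, d(128) = 8, d(129) = 4, d(130) = 8, d(131) = 2, d(132) = 12, d(133) = 4, d(134) = 4, d(135) = 8, d(136) = 8, d(137) = 2, d(138) = 8, d(139) = 2, d(140) = 12, d(141) = 4, d(142) = 4, d(143) = 4, d(144) = 15, d(145) = 4, d(146) = 4, d(147) = 6, d(148) = 6, d(149) = 2, d(150) = 12, d(151) = 2, d(152) = 8, d(153) = 6, d(154) = 8, d(155) = 4, d(156) = 12, d(157) = 2, d(158) = 4, d(159) = 4, d(160) = 12, d(161) = 4, d(162) = 10. Summing all 162 values: 856. (Dirichlet's divisor formula: Σ_{n ≤ x} d(n) = x ln(x) + (2γ − 1) x + O(√x). For x = 162, the asymptotic estimate is ≈ 849.21.)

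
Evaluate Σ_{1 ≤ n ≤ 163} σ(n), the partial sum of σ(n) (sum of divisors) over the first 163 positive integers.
Σ_{n ≤ 163} σ(n) = 21873

Compute σ(n) for each 1 ≤ n ≤ 163: σ(1) = 1, σ(2) = 3, σ(3) = 4, σ(4) = 7, σ(5) = 6, σ(6) = 12, σ(7) = 8, σ(8) = 15, σ(9) = 13, σ(10) = 18, σ(11) = 12, σ(12) = 28, σ(13) = 14, σ(14) = 24, σ(15) = 24, σ(16) = 31, σ(17) = 18, σ(18) = 39, σ(19) = 20, σ(20) = 42, σ(21) = 32, σ(22) = 36, σ(23) = 24, σ(24) = 60, σ(25) = 31, σ(26) = 42, σ(27) = 40, σ(28) = 56, σ(29) = 30, σ(30) = 72, σ(31) = 32, σ(32) = 63, σ(33) = 48, σ(34) = 54, σ(35) = 48, σ(36) = 91, σ(37) = 38, σ(38) = 60, σ(39) = 56, σ(40) = 90, σ(41) = 42, σ(42) = 96, σ(43) = 44, σ(44) = 84, σ(45) = 78, σ(46) = 72, σ(47) = 48, σ(48) = 124, σ(49) = 57, σ(50) = 93, σ(51) = 72, σ(52) = 98, σ(53) = 54, σ(54) = 120, σ(55) = 72, σ(56) = 120, σ(57) = 80, σ(58) = 90, σ(59) = 60, σ(60) = 168, σ(61) = 62, σ(62) = 96, σ(63) = 104, σ(64) = 127, σ(65) = 84, σ(66) = 144, σ(67) = 68, σ(68) = 126, σ(69) = 96, σ(70) = 144, σ(71) = 72, σ(72) = 195, σ(73) = 74, σ(74) = 114, σ(75) = 124, σ(76) = 140, σ(77) = 96, σ(78) = 168, σ(79) = 80, σ(80) = 186, σ(81) = 121, σ(82) = 126, σ(83) = 84, σ(84) = 224, σ(85) = 108, σ(86) = 132, σ(87) = 120, σ(88) = 180, σ(89) = 90, σ(90) = 234, σ(91) = 112, σ(92) = 168, σ(93) = 128, σ(94) = 144, σ(95) = 120, σ(96) = 252, σ(97) = 98, σ(98) = 171, σ(99) = 156, σ(100) = 217, σ(101) = 102, σ(102) = 216, σ(103) = 104, σ(104) = 210, σ(105) = 192, σ(106) = 162, σ(107) = 108, σ(108) = 280, σ(109) = 110, σ(110) = 216, σ(111) = 152, σ(112) = 248, σ(113) = 114, σ(114) = 240, σ(115) = 144, σ(116) = 210, σ(117) = 182, σ(118) = 180, σ(119) = 144, σ(120) = 360, σ(121) = 133, σ(122) = 186, σ(123) = 168, σ(124) = 224, σ(125) = 156, σ(126) = 312, σ(127) = 128, σ(128) = 255, σ(129) = 176, σ(130) = 252, σ(131) = 132, σ(132) = 336, σ(133) = 160, σ(134) = 204, σ(135) = 240, σ(136) = 270, σ(137) = 138, σ(138) = 288, σ(139) = 140, σ(140) = 336, σ(141) = 192, σ(142) = 216, σ(143) = 168, σ(144) = 403, σ(145) = 180, σ(146) = 222, σ(147) = 228, σ(148) = 266, σ(149) = 150, σ(150) = 372, σ(151) = 152, σ(152) = 300, σ(153) = 234, σ(154) = 288, σ(155) = 192, σ(156) = 392, σ(157) = 158, σ(158) = 240, σ(159) = 216, σ(160) = 378, σ(161) = 192, σ(162) = 363, σ(163) = 164. Summing all 163 values: 21873. (Average order: Σ_{n ≤ x} σ(n) ~ (π²/12) x². For x = 163, (π²/12)·163² ≈ 21852.13.)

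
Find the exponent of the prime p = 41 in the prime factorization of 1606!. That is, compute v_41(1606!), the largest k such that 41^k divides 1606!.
v_41(1606!) = 39

Legendre's formula: v_p(n!) = Σ_{k ≥ 1} ⌊n / p^k⌋. For p = 41, n = 1606, the terms are:
  ⌊1606/41^1⌋ = ⌊1606/41⌋ = 39
(the next term ⌊1606/41^2⌋ = 0, terminating the sum). Summing: v_41(1606!) = 39 = 39.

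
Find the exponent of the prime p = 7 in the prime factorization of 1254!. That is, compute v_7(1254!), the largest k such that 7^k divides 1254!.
v_7(1254!) = 207

Legendre's formula: v_p(n!) = Σ_{k ≥ 1} ⌊n / p^k⌋. For p = 7, n = 1254, the terms are:
  ⌊1254/7^1⌋ = ⌊1254/7⌋ = 179
  ⌊1254/7^2⌋ = ⌊1254/49⌋ = 25
  ⌊1254/7^3⌋ = ⌊1254/343⌋ = 3
(the next term ⌊1254/7^4⌋ = 0, terminating the sum). Summing: v_7(1254!) = 179 + 25 + 3 = 207.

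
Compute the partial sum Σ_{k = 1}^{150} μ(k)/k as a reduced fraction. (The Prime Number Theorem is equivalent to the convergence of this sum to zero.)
Σ μ(k)/k = 6595680120984975873251486071642506311068428581824310097/497394116979759773352958578871947022849194621108954843470

Values of μ(k) for 1 ≤ k ≤ 150: μ(1) = 1, μ(2) = -1, μ(3) = -1, μ(5) = -1, μ(6) = 1, μ(7) = -1, μ(10) = 1, μ(11) = -1, μ(13) = -1, μ(14) = 1, μ(15) = 1, μ(17) = -1, μ(19) = -1, μ(21) = 1, μ(22) = 1, μ(23) = -1, μ(26) = 1, μ(29) = -1, μ(30) = -1, μ(31) = -1, μ(33) = 1, μ(34) = 1, μ(35) = 1, μ(37) = -1, μ(38) = 1, μ(39) = 1, μ(41) = -1, μ(42) = -1, μ(43) = -1, μ(46) = 1, μ(47) = -1, μ(51) = 1, μ(53) = -1, μ(55) = 1, μ(57) = 1, μ(58) = 1, μ(59) = -1, μ(61) = -1, μ(62) = 1, μ(65) = 1, μ(66) = -1, μ(67) = -1, μ(69) = 1, μ(70) = -1, μ(71) = -1, μ(73) = -1, μ(74) = 1, μ(77) = 1, μ(78) = -1, μ(79) = -1, μ(82) = 1, μ(83) = -1, μ(85) = 1, μ(86) = 1, μ(87) = 1, μ(89) = -1, μ(91) = 1, μ(93) = 1, μ(94) = 1, μ(95) = 1, μ(97) = -1, μ(101) = -1, μ(102) = -1, μ(103) = -1, μ(105) = -1, μ(106) = 1, μ(107) = -1, μ(109) = -1, μ(110) = -1, μ(111) = 1, μ(113) = -1, μ(114) = -1, μ(115) = 1, μ(118) = 1, μ(119) = 1, μ(122) = 1, μ(123) = 1, μ(127) = -1, μ(129) = 1, μ(130) = -1, μ(131) = -1, μ(133) = 1, μ(134) = 1, μ(137) = -1, μ(138) = -1, μ(139) = -1, μ(141) = 1, μ(142) = 1, μ(143) = 1, μ(145) = 1, μ(146) = 1, μ(149) = -1, with μ = 0 on non-squarefree integers. Summing μ(k)/k for k where μ(k) ≠ 0 gives 6595680120984975873251486071642506311068428581824310097/497394116979759773352958578871947022849194621108954843470 ≈ 0.0133. (PNT ⟺ this sum → 0 as n → ∞.)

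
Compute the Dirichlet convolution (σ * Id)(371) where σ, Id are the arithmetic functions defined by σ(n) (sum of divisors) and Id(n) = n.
(σ * Id)(371) = 1605

Divisors of 371: [1, 7, 53, 371]. For each d | 371:
  d = 1: σ(1) · Id(371/1) = 1 · 371 = 371
  d = 7: σ(7) · Id(371/7) = 8 · 53 = 424
  d = 53: σ(53) · Id(371/53) = 54 · 7 = 378
  d = 371: σ(371) · Id(371/371) = 432 · 1 = 432
Summing: (σ * Id)(371) = 371 + 424 + 378 + 432 = 1605.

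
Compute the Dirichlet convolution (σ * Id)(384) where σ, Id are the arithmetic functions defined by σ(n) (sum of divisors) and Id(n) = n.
(σ * Id)(384) = 12551

Divisors of 384: [1, 2, 3, 4, 6, 8, 12, 16, 24, 32, 48, 64, 96, 128, 192, 384]. For each d | 384:
  d = 1: σ(1) · Id(384/1) = 1 · 384 = 384
  d = 2: σ(2) · Id(384/2) = 3 · 192 = 576
  d = 3: σ(3) · Id(384/3) = 4 · 128 = 512
  d = 4: σ(4) · Id(384/4) = 7 · 96 = 672
  d = 6: σ(6) · Id(384/6) = 12 · 64 = 768
  d = 8: σ(8) · Id(384/8) = 15 · 48 = 720
  d = 12: σ(12) · Id(384/12) = 28 · 32 = 896
  d = 16: σ(16) · Id(384/16) = 31 · 24 = 744
  d = 24: σ(24) · Id(384/24) = 60 · 16 = 960
  d = 32: σ(32) · Id(384/32) = 63 · 12 = 756
  d = 48: σ(48) · Id(384/48) = 124 · 8 = 992
  d = 64: σ(64) · Id(384/64) = 127 · 6 = 762
  d = 96: σ(96) · Id(384/96) = 252 · 4 = 1008
  d = 128: σ(128) · Id(384/128) = 255 · 3 = 765
  d = 192: σ(192) · Id(384/192) = 508 · 2 = 1016
  d = 384: σ(384) · Id(384/384) = 1020 · 1 = 1020
Summing: (σ * Id)(384) = 384 + 576 + 512 + 672 + 768 + 720 + 896 + 744 + 960 + 756 + 992 + 762 + 1008 + 765 + 1016 + 1020 = 12551.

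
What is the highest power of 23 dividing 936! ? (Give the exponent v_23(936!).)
v_23(936!) = 41

Legendre's formula: v_p(n!) = Σ_{k ≥ 1} ⌊n / p^k⌋. For p = 23, n = 936, the terms are:
  ⌊936/23^1⌋ = ⌊936/23⌋ = 40
  ⌊936/23^2⌋ = ⌊936/529⌋ = 1
(the next term ⌊936/23^3⌋ = 0, terminating the sum). Summing: v_23(936!) = 40 + 1 = 41.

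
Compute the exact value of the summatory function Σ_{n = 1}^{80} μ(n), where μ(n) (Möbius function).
Σ_{n ≤ 80} μ(n) = -4

Compute μ(n) for each 1 ≤ n ≤ 80: μ(1) = 1, μ(2) = -1, μ(3) = -1, μ(4) = 0, μ(5) = -1, μ(6) = 1, μ(7) = -1, μ(8) = 0, μ(9) = 0, μ(10) = 1, μ(11) = -1, μ(12) = 0, μ(13) = -1, μ(14) = 1, μ(15) = 1, μ(16) = 0, μ(17) = -1, μ(18) = 0, μ(19) = -1, μ(20) = 0, μ(21) = 1, μ(22) = 1, μ(23) = -1, μ(24) = 0, μ(25) = 0, μ(26) = 1, μ(27) = 0, μ(28) = 0, μ(29) = -1, μ(30) = -1, μ(31) = -1, μ(32) = 0, μ(33) = 1, μ(34) = 1, μ(35) = 1, μ(36) = 0, μ(37) = -1, μ(38) = 1, μ(39) = 1, μ(40) = 0, μ(41) = -1, μ(42) = -1, μ(43) = -1, μ(44) = 0, μ(45) = 0, μ(46) = 1, μ(47) = -1, μ(48) = 0, μ(49) = 0, μ(50) = 0, μ(51) = 1, μ(52) = 0, μ(53) = -1, μ(54) = 0, μ(55) = 1, μ(56) = 0, μ(57) = 1, μ(58) = 1, μ(59) = -1, μ(60) = 0, μ(61) = -1, μ(62) = 1, μ(63) = 0, μ(64) = 0, μ(65) = 1, μ(66) = -1, μ(67) = -1, μ(68) = 0, μ(69) = 1, μ(70) = -1, μ(71) = -1, μ(72) = 0, μ(73) = -1, μ(74) = 1, μ(75) = 0, μ(76) = 0, μ(77) = 1, μ(78) = -1, μ(79) = -1, μ(80) = 0. Summing all 80 values: -4. (Mertens function M(x) = Σ_{n ≤ x} μ(n); on average M(x) should be small (PNT ⟺ M(x) = o(x)).)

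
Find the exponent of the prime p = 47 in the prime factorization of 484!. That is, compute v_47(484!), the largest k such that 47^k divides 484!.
v_47(484!) = 10

Legendre's formula: v_p(n!) = Σ_{k ≥ 1} ⌊n / p^k⌋. For p = 47, n = 484, the terms are:
  ⌊484/47^1⌋ = ⌊484/47⌋ = 10
(the next term ⌊484/47^2⌋ = 0, terminating the sum). Summing: v_47(484!) = 10 = 10.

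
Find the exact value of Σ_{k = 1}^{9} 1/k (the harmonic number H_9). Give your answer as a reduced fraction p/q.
H_9 = 7129/2520

Direct summation: H_9 = 1 + 1/2 + ... + 1/9. The least common denominator is lcm(1, ..., 9) = 2520; over this denominator the numerator is 2520 + 1260 + 840 + 630 + 504 + 420 + 360 + 315 + 280 = 7129, so H_9 = 7129/2520 (already in lowest terms) ≈ 2.82897. (The PNT-adjacent estimate ln(9) + γ ≈ 2.77444 matches within O(1/n).)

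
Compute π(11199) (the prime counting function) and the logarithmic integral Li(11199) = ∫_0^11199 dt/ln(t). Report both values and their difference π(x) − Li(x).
π(11199) = 1356;  Li(11199) ≈ 1375.51;  π(x) − Li(x) ≈ -19.51.

Direct count of primes ≤ 11199 gives π(11199) = 1356. Numerical evaluation of the logarithmic integral gives Li(11199) ≈ 1375.51. The difference π(x) − Li(x) ≈ -19.51 is typically negative for small/moderate x (Li(x) overestimates), though Littlewood's theorem shows this sign changes infinitely often.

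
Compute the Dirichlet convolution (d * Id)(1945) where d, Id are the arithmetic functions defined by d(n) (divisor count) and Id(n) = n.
(d * Id)(1945) = 2737

Divisors of 1945: [1, 5, 389, 1945]. For each d | 1945:
  d = 1: d(1) · Id(1945/1) = 1 · 1945 = 1945
  d = 5: d(5) · Id(1945/5) = 2 · 389 = 778
  d = 389: d(389) · Id(1945/389) = 2 · 5 = 10
  d = 1945: d(1945) · Id(1945/1945) = 4 · 1 = 4
Summing: (d * Id)(1945) = 1945 + 778 + 10 + 4 = 2737.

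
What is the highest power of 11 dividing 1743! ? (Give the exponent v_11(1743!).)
v_11(1743!) = 173

Legendre's formula: v_p(n!) = Σ_{k ≥ 1} ⌊n / p^k⌋. For p = 11, n = 1743, the terms are:
  ⌊1743/11^1⌋ = ⌊1743/11⌋ = 158
  ⌊1743/11^2⌋ = ⌊1743/121⌋ = 14
  ⌊1743/11^3⌋ = ⌊1743/1331⌋ = 1
(the next term ⌊1743/11^4⌋ = 0, terminating the sum). Summing: v_11(1743!) = 158 + 14 + 1 = 173.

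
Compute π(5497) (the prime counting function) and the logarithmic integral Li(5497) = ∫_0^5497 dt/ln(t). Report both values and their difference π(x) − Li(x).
π(5497) = 725;  Li(5497) ≈ 742.31;  π(x) − Li(x) ≈ -17.31.

Direct count of primes ≤ 5497 gives π(5497) = 725. Numerical evaluation of the logarithmic integral gives Li(5497) ≈ 742.31. The difference π(x) − Li(x) ≈ -17.31 is typically negative for small/moderate x (Li(x) overestimates), though Littlewood's theorem shows this sign changes infinitely often.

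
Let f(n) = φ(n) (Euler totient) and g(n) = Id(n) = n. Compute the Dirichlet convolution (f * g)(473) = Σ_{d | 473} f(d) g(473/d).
(φ * Id)(473) = 1785

Divisors of 473: [1, 11, 43, 473]. For each d | 473:
  d = 1: φ(1) · Id(473/1) = 1 · 473 = 473
  d = 11: φ(11) · Id(473/11) = 10 · 43 = 430
  d = 43: φ(43) · Id(473/43) = 42 · 11 = 462
  d = 473: φ(473) · Id(473/473) = 420 · 1 = 420
Summing: (φ * Id)(473) = 473 + 430 + 462 + 420 = 1785.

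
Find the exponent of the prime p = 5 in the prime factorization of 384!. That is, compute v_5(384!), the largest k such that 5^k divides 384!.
v_5(384!) = 94

Legendre's formula: v_p(n!) = Σ_{k ≥ 1} ⌊n / p^k⌋. For p = 5, n = 384, the terms are:
  ⌊384/5^1⌋ = ⌊384/5⌋ = 76
  ⌊384/5^2⌋ = ⌊384/25⌋ = 15
  ⌊384/5^3⌋ = ⌊384/125⌋ = 3
(the next term ⌊384/5^4⌋ = 0, terminating the sum). Summing: v_5(384!) = 76 + 15 + 3 = 94.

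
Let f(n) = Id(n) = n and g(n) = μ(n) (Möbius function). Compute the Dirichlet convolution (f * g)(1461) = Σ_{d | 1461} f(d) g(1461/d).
(Id * μ)(1461) = 972

Divisors of 1461: [1, 3, 487, 1461]. For each d | 1461:
  d = 1: Id(1) · μ(1461/1) = 1 · 1 = 1
  d = 3: Id(3) · μ(1461/3) = 3 · -1 = -3
  d = 487: Id(487) · μ(1461/487) = 487 · -1 = -487
  d = 1461: Id(1461) · μ(1461/1461) = 1461 · 1 = 1461
Summing: (Id * μ)(1461) = 1 + -3 + -487 + 1461 = 972.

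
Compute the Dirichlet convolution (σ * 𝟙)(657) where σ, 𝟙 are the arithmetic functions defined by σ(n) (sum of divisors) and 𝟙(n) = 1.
(σ * 𝟙)(657) = 1350

Divisors of 657: [1, 3, 9, 73, 219, 657]. For each d | 657:
  d = 1: σ(1) · 𝟙(657/1) = 1 · 1 = 1
  d = 3: σ(3) · 𝟙(657/3) = 4 · 1 = 4
  d = 9: σ(9) · 𝟙(657/9) = 13 · 1 = 13
  d = 73: σ(73) · 𝟙(657/73) = 74 · 1 = 74
  d = 219: σ(219) · 𝟙(657/219) = 296 · 1 = 296
  d = 657: σ(657) · 𝟙(657/657) = 962 · 1 = 962
Summing: (σ * 𝟙)(657) = 1 + 4 + 13 + 74 + 296 + 962 = 1350.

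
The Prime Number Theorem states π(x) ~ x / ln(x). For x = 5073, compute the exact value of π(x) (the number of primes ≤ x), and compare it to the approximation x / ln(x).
π(5073) = 677;  x/ln(x) ≈ 594.61;  relative error ≈ 12.17%.

Directly count primes up to 5073: π(5073) = 677. The PNT approximation gives 5073/ln(5073) ≈ 5073/8.53169 ≈ 594.61. Relative error (π(x) − x/ln(x)) / π(x) ≈ 12.17%; the approximation is known to undercount slightly (Li(x) is a better estimate).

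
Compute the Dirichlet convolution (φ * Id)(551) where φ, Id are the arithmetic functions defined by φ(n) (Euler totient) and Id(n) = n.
(φ * Id)(551) = 2109

Divisors of 551: [1, 19, 29, 551]. For each d | 551:
  d = 1: φ(1) · Id(551/1) = 1 · 551 = 551
  d = 19: φ(19) · Id(551/19) = 18 · 29 = 522
  d = 29: φ(29) · Id(551/29) = 28 · 19 = 532
  d = 551: φ(551) · Id(551/551) = 504 · 1 = 504
Summing: (φ * Id)(551) = 551 + 522 + 532 + 504 = 2109.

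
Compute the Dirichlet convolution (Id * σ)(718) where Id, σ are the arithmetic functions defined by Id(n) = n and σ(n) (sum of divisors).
(Id * σ)(718) = 3595

Divisors of 718: [1, 2, 359, 718]. For each d | 718:
  d = 1: Id(1) · σ(718/1) = 1 · 1080 = 1080
  d = 2: Id(2) · σ(718/2) = 2 · 360 = 720
  d = 359: Id(359) · σ(718/359) = 359 · 3 = 1077
  d = 718: Id(718) · σ(718/718) = 718 · 1 = 718
Summing: (Id * σ)(718) = 1080 + 720 + 1077 + 718 = 3595.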